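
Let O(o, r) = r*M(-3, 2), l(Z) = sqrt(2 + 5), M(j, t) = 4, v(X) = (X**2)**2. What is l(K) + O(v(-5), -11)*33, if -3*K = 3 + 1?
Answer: -1452 + sqrt(7) ≈ -1449.4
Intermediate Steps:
K = -4/3 (K = -(3 + 1)/3 = -1/3*4 = -4/3 ≈ -1.3333)
v(X) = X**4
l(Z) = sqrt(7)
O(o, r) = 4*r (O(o, r) = r*4 = 4*r)
l(K) + O(v(-5), -11)*33 = sqrt(7) + (4*(-11))*33 = sqrt(7) - 44*33 = sqrt(7) - 1452 = -1452 + sqrt(7)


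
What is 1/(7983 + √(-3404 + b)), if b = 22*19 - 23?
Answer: 2661/21243766 - I*√3009/63731298 ≈ 0.00012526 - 8.6071e-7*I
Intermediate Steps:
b = 395 (b = 418 - 23 = 395)
1/(7983 + √(-3404 + b)) = 1/(7983 + √(-3404 + 395)) = 1/(7983 + √(-3009)) = 1/(7983 + I*√3009)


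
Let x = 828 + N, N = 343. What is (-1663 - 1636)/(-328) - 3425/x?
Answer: 2739729/384088 ≈ 7.1331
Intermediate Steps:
x = 1171 (x = 828 + 343 = 1171)
(-1663 - 1636)/(-328) - 3425/x = (-1663 - 1636)/(-328) - 3425/1171 = -3299*(-1/328) - 3425*1/1171 = 3299/328 - 3425/1171 = 2739729/384088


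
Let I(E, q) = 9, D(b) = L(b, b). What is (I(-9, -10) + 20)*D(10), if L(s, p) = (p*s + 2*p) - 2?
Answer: 3422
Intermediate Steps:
L(s, p) = -2 + 2*p + p*s (L(s, p) = (2*p + p*s) - 2 = -2 + 2*p + p*s)
D(b) = -2 + b² + 2*b (D(b) = -2 + 2*b + b*b = -2 + 2*b + b² = -2 + b² + 2*b)
(I(-9, -10) + 20)*D(10) = (9 + 20)*(-2 + 10² + 2*10) = 29*(-2 + 100 + 20) = 29*118 = 3422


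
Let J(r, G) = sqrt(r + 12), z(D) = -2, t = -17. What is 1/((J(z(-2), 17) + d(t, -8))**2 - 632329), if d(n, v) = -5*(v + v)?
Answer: -625919/391774338561 - 160*sqrt(10)/391774338561 ≈ -1.5989e-6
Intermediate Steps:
J(r, G) = sqrt(12 + r)
d(n, v) = -10*v
1/((J(z(-2), 17) + d(t, -8))**2 - 632329) = 1/((sqrt(12 - 2) - 10*(-8))**2 - 632329) = 1/((sqrt(10) + 80)**2 - 632329) = 1/((80 + sqrt(10))**2 - 632329) = 1/(-632329 + (80 + sqrt(10))**2)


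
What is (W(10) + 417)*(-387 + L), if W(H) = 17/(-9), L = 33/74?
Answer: -17811380/111 ≈ -1.6046e+5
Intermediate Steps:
L = 33/74 (L = 33*(1/74) = 33/74 ≈ 0.44595)
W(H) = -17/9 (W(H) = 17*(-⅑) = -17/9)
(W(10) + 417)*(-387 + L) = (-17/9 + 417)*(-387 + 33/74) = (3736/9)*(-28605/74) = -17811380/111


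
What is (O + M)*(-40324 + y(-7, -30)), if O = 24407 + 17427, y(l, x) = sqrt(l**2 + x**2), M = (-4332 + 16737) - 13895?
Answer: -1626831456 + 40344*sqrt(949) ≈ -1.6256e+9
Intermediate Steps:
M = -1490 (M = 12405 - 13895 = -1490)
O = 41834
(O + M)*(-40324 + y(-7, -30)) = (41834 - 1490)*(-40324 + sqrt((-7)**2 + (-30)**2)) = 40344*(-40324 + sqrt(49 + 900)) = 40344*(-40324 + sqrt(949)) = -1626831456 + 40344*sqrt(949)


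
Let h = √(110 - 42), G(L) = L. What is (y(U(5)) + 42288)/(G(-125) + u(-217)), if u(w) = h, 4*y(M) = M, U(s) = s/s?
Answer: -449875/1324 - 3599*√17/662 ≈ -362.20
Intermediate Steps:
U(s) = 1
y(M) = M/4
h = 2*√17 (h = √68 = 2*√17 ≈ 8.2462)
u(w) = 2*√17
(y(U(5)) + 42288)/(G(-125) + u(-217)) = ((¼)*1 + 42288)/(-125 + 2*√17) = (¼ + 42288)/(-125 + 2*√17) = 169153/(4*(-125 + 2*√17))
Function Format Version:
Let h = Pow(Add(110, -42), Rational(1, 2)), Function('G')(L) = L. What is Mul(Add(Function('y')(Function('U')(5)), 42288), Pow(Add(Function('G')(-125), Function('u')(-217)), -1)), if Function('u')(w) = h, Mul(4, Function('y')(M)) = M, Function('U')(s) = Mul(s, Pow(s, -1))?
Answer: Add(Rational(-449875, 1324), Mul(Rational(-3599, 662), Pow(17, Rational(1, 2)))) ≈ -362.20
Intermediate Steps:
Function('U')(s) = 1
Function('y')(M) = Mul(Rational(1, 4), M)
h = Mul(2, Pow(17, Rational(1, 2))) (h = Pow(68, Rational(1, 2)) = Mul(2, Pow(17, Rational(1, 2))) ≈ 8.2462)
Function('u')(w) = Mul(2, Pow(17, Rational(1, 2)))
Mul(Add(Function('y')(Function('U')(5)), 42288), Pow(Add(Function('G')(-125), Function('u')(-217)), -1)) = Mul(Add(Mul(Rational(1, 4), 1), 42288), Pow(Add(-125, Mul(2, Pow(17, Rational(1, 2)))), -1)) = Mul(Add(Rational(1, 4), 42288), Pow(Add(-125, Mul(2, Pow(17, Rational(1, 2)))), -1)) = Mul(Rational(169153, 4), Pow(Add(-125, Mul(2, Pow(17, Rational(1, 2)))), -1))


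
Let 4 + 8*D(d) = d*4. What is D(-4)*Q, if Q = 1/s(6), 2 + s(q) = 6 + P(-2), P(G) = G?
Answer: -5/4 ≈ -1.2500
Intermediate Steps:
D(d) = -½ + d/2 (D(d) = -½ + (d*4)/8 = -½ + (4*d)/8 = -½ + d/2)
s(q) = 2 (s(q) = -2 + (6 - 2) = -2 + 4 = 2)
Q = ½ (Q = 1/2 = ½ ≈ 0.50000)
D(-4)*Q = (-½ + (½)*(-4))*(½) = (-½ - 2)*(½) = -5/2*½ = -5/4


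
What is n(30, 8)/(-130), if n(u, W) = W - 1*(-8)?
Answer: -8/65 ≈ -0.12308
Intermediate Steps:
n(u, W) = 8 + W (n(u, W) = W + 8 = 8 + W)
n(30, 8)/(-130) = (8 + 8)/(-130) = 16*(-1/130) = -8/65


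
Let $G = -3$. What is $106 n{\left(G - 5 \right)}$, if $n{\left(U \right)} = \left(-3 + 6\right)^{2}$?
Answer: $954$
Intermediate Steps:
$n{\left(U \right)} = 9$ ($n{\left(U \right)} = 3^{2} = 9$)
$106 n{\left(G - 5 \right)} = 106 \cdot 9 = 954$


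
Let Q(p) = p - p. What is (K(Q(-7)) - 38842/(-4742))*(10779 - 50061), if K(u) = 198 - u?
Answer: -19204144878/2371 ≈ -8.0996e+6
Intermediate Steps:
Q(p) = 0
(K(Q(-7)) - 38842/(-4742))*(10779 - 50061) = ((198 - 1*0) - 38842/(-4742))*(10779 - 50061) = ((198 + 0) - 38842*(-1/4742))*(-39282) = (198 + 19421/2371)*(-39282) = (488879/2371)*(-39282) = -19204144878/2371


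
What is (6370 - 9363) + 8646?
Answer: 5653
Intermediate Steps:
(6370 - 9363) + 8646 = -2993 + 8646 = 5653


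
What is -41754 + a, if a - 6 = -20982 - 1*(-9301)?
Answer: -53429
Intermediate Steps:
a = -11675 (a = 6 + (-20982 - 1*(-9301)) = 6 + (-20982 + 9301) = 6 - 11681 = -11675)
-41754 + a = -41754 - 11675 = -53429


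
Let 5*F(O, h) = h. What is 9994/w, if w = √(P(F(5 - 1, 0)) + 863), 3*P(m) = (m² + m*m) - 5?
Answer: 263*√1938/34 ≈ 340.53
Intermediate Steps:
F(O, h) = h/5
P(m) = -5/3 + 2*m²/3 (P(m) = ((m² + m*m) - 5)/3 = ((m² + m²) - 5)/3 = (2*m² - 5)/3 = (-5 + 2*m²)/3 = -5/3 + 2*m²/3)
w = 2*√1938/3 (w = √((-5/3 + 2*((⅕)*0)²/3) + 863) = √((-5/3 + (⅔)*0²) + 863) = √((-5/3 + (⅔)*0) + 863) = √((-5/3 + 0) + 863) = √(-5/3 + 863) = √(2584/3) = 2*√1938/3 ≈ 29.348)
9994/w = 9994/((2*√1938/3)) = 9994*(√1938/1292) = 263*√1938/34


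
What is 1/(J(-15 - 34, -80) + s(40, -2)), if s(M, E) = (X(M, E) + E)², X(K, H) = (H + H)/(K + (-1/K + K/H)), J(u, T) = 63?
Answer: 638401/43309827 ≈ 0.014740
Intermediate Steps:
X(K, H) = 2*H/(K - 1/K + K/H) (X(K, H) = (2*H)/(K - 1/K + K/H) = 2*H/(K - 1/K + K/H))
s(M, E) = (E + 2*M*E²/(M² - E + E*M²))² (s(M, E) = (2*M*E²/(M² - E + E*M²) + E)² = (E + 2*M*E²/(M² - E + E*M²))²)
1/(J(-15 - 34, -80) + s(40, -2)) = 1/(63 + (-2)²*(40² - 1*(-2) - 2*40² + 2*(-2)*40)²/(40² - 1*(-2) - 2*40²)²) = 1/(63 + 4*(1600 + 2 - 2*1600 - 160)²/(1600 + 2 - 2*1600)²) = 1/(63 + 4*(1600 + 2 - 3200 - 160)²/(1600 + 2 - 3200)²) = 1/(63 + 4*(-1758)²/(-1598)²) = 1/(63 + 4*(1/2553604)*3090564) = 1/(63 + 3090564/638401) = 1/(43309827/638401) = 638401/43309827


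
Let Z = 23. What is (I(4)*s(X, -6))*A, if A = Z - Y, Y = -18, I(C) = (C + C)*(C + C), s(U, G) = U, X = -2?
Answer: -5248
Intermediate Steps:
I(C) = 4*C² (I(C) = (2*C)*(2*C) = 4*C²)
A = 41 (A = 23 - 1*(-18) = 23 + 18 = 41)
(I(4)*s(X, -6))*A = ((4*4²)*(-2))*41 = ((4*16)*(-2))*41 = (64*(-2))*41 = -128*41 = -5248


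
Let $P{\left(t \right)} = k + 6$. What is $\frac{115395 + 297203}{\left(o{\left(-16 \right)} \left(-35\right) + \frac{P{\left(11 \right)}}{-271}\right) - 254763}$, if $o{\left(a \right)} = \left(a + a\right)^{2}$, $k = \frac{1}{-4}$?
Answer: $- \frac{447256232}{315013675} \approx -1.4198$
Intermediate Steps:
$k = - \frac{1}{4} \approx -0.25$
$o{\left(a \right)} = 4 a^{2}$ ($o{\left(a \right)} = \left(2 a\right)^{2} = 4 a^{2}$)
$P{\left(t \right)} = \frac{23}{4}$ ($P{\left(t \right)} = - \frac{1}{4} + 6 = \frac{23}{4}$)
$\frac{115395 + 297203}{\left(o{\left(-16 \right)} \left(-35\right) + \frac{P{\left(11 \right)}}{-271}\right) - 254763} = \frac{115395 + 297203}{\left(4 \left(-16\right)^{2} \left(-35\right) + \frac{23}{4 \left(-271\right)}\right) - 254763} = \frac{412598}{\left(4 \cdot 256 \left(-35\right) + \frac{23}{4} \left(- \frac{1}{271}\right)\right) - 254763} = \frac{412598}{\left(1024 \left(-35\right) - \frac{23}{1084}\right) - 254763} = \frac{412598}{\left(-35840 - \frac{23}{1084}\right) - 254763} = \frac{412598}{- \frac{38850583}{1084} - 254763} = \frac{412598}{- \frac{315013675}{1084}} = 412598 \left(- \frac{1084}{315013675}\right) = - \frac{447256232}{315013675}$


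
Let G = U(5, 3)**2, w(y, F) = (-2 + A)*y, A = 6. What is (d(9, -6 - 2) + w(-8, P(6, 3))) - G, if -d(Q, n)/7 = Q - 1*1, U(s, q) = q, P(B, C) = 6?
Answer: -97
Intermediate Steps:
w(y, F) = 4*y (w(y, F) = (-2 + 6)*y = 4*y)
G = 9 (G = 3**2 = 9)
d(Q, n) = 7 - 7*Q (d(Q, n) = -7*(Q - 1*1) = -7*(Q - 1) = -7*(-1 + Q) = 7 - 7*Q)
(d(9, -6 - 2) + w(-8, P(6, 3))) - G = ((7 - 7*9) + 4*(-8)) - 1*9 = ((7 - 63) - 32) - 9 = (-56 - 32) - 9 = -88 - 9 = -97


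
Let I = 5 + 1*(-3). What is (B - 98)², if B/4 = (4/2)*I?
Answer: 6724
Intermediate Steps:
I = 2 (I = 5 - 3 = 2)
B = 16 (B = 4*((4/2)*2) = 4*((4*(½))*2) = 4*(2*2) = 4*4 = 16)
(B - 98)² = (16 - 98)² = (-82)² = 6724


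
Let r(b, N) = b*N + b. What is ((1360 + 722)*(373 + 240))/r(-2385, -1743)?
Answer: 212711/692445 ≈ 0.30719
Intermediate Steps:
r(b, N) = b + N*b (r(b, N) = N*b + b = b + N*b)
((1360 + 722)*(373 + 240))/r(-2385, -1743) = ((1360 + 722)*(373 + 240))/((-2385*(1 - 1743))) = (2082*613)/((-2385*(-1742))) = 1276266/4154670 = 1276266*(1/4154670) = 212711/692445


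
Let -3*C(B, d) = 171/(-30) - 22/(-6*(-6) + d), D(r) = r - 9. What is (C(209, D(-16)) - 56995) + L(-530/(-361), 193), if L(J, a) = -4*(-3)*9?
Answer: -1706533/30 ≈ -56884.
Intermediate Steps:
D(r) = -9 + r
L(J, a) = 108 (L(J, a) = 12*9 = 108)
C(B, d) = 19/10 + 22/(3*(36 + d)) (C(B, d) = -(171/(-30) - 22/(-6*(-6) + d))/3 = -(171*(-1/30) - 22/(36 + d))/3 = -(-57/10 - 22/(36 + d))/3 = 19/10 + 22/(3*(36 + d)))
(C(209, D(-16)) - 56995) + L(-530/(-361), 193) = ((2272 + 57*(-9 - 16))/(30*(36 + (-9 - 16))) - 56995) + 108 = ((2272 + 57*(-25))/(30*(36 - 25)) - 56995) + 108 = ((1/30)*(2272 - 1425)/11 - 56995) + 108 = ((1/30)*(1/11)*847 - 56995) + 108 = (77/30 - 56995) + 108 = -1709773/30 + 108 = -1706533/30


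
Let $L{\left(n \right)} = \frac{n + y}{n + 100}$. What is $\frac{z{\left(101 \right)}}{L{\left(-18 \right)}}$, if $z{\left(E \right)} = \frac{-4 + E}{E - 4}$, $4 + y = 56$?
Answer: $\frac{41}{17} \approx 2.4118$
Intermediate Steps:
$y = 52$ ($y = -4 + 56 = 52$)
$L{\left(n \right)} = \frac{52 + n}{100 + n}$ ($L{\left(n \right)} = \frac{n + 52}{n + 100} = \frac{52 + n}{100 + n}$)
$z{\left(E \right)} = 1$ ($z{\left(E \right)} = \frac{-4 + E}{-4 + E} = 1$)
$\frac{z{\left(101 \right)}}{L{\left(-18 \right)}} = 1 \frac{1}{\frac{1}{100 - 18} \left(52 - 18\right)} = 1 \frac{1}{\frac{1}{82} \cdot 34} = 1 \frac{1}{\frac{17}{41}} = 1 \cdot \frac{41}{17} = \frac{41}{17}$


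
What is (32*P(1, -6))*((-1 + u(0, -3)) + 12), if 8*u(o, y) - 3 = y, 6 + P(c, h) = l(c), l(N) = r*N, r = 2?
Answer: -1408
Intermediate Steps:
l(N) = 2*N
P(c, h) = -6 + 2*c
u(o, y) = 3/8 + y/8
(32*P(1, -6))*((-1 + u(0, -3)) + 12) = (32*(-6 + 2*1))*((-1 + (3/8 + (⅛)*(-3))) + 12) = (32*(-6 + 2))*((-1 + (3/8 - 3/8)) + 12) = (32*(-4))*((-1 + 0) + 12) = -128*(-1 + 12) = -128*11 = -1408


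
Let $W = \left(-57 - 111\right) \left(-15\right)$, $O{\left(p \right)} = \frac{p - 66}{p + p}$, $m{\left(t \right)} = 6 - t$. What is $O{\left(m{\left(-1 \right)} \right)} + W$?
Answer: $\frac{35221}{14} \approx 2515.8$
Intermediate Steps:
$O{\left(p \right)} = \frac{-66 + p}{2 p}$
$W = 2520$ ($W = \left(-168\right) \left(-15\right) = 2520$)
$O{\left(m{\left(-1 \right)} \right)} + W = \frac{-66 + \left(6 - -1\right)}{2 \left(6 - -1\right)} + 2520 = \frac{-66 + \left(6 + 1\right)}{2 \left(6 + 1\right)} + 2520 = \frac{-66 + 7}{2 \cdot 7} + 2520 = \frac{1}{2} \cdot \frac{1}{7} \left(-59\right) + 2520 = - \frac{59}{14} + 2520 = \frac{35221}{14}$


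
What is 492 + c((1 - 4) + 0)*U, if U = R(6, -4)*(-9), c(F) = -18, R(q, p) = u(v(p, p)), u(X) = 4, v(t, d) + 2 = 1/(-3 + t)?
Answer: 1140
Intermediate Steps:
v(t, d) = -2 + 1/(-3 + t)
R(q, p) = 4
U = -36 (U = 4*(-9) = -36)
492 + c((1 - 4) + 0)*U = 492 - 18*(-36) = 492 + 648 = 1140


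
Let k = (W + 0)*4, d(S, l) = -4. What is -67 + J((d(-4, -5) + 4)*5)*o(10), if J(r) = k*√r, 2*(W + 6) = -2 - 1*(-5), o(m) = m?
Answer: -67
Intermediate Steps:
W = -9/2 (W = -6 + (-2 - 1*(-5))/2 = -6 + (-2 + 5)/2 = -6 + (½)*3 = -6 + 3/2 = -9/2 ≈ -4.5000)
k = -18 (k = (-9/2 + 0)*4 = -9/2*4 = -18)
J(r) = -18*√r
-67 + J((d(-4, -5) + 4)*5)*o(10) = -67 - 18*√5*√(-4 + 4)*10 = -67 - 18*√(0*5)*10 = -67 - 18*√0*10 = -67 - 18*0*10 = -67 + 0*10 = -67 + 0 = -67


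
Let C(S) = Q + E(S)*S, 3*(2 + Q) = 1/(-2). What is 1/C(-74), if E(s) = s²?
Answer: -6/2431357 ≈ -2.4678e-6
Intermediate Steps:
Q = -13/6 (Q = -2 + (1/(-2))/3 = -2 + (1*(-½))/3 = -2 + (⅓)*(-½) = -2 - ⅙ = -13/6 ≈ -2.1667)
C(S) = -13/6 + S³ (C(S) = -13/6 + S²*S = -13/6 + S³)
1/C(-74) = 1/(-13/6 + (-74)³) = 1/(-13/6 - 405224) = 1/(-2431357/6) = -6/2431357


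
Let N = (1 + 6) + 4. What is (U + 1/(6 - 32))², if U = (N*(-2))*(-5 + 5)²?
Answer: 1/676 ≈ 0.0014793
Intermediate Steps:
N = 11 (N = 7 + 4 = 11)
U = 0 (U = (11*(-2))*(-5 + 5)² = -22*0² = -22*0 = 0)
(U + 1/(6 - 32))² = (0 + 1/(6 - 32))² = (0 + 1/(-26))² = (0 - 1/26)² = (-1/26)² = 1/676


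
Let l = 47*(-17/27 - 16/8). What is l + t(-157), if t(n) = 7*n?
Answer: -33010/27 ≈ -1222.6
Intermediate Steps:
l = -3337/27 (l = 47*(-17*1/27 - 16*⅛) = 47*(-17/27 - 2) = 47*(-71/27) = -3337/27 ≈ -123.59)
l + t(-157) = -3337/27 + 7*(-157) = -3337/27 - 1099 = -33010/27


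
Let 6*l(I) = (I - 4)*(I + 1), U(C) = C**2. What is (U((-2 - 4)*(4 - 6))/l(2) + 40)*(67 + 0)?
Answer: -6968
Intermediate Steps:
l(I) = (1 + I)*(-4 + I)/6 (l(I) = ((I - 4)*(I + 1))/6 = ((-4 + I)*(1 + I))/6 = ((1 + I)*(-4 + I))/6 = (1 + I)*(-4 + I)/6)
(U((-2 - 4)*(4 - 6))/l(2) + 40)*(67 + 0) = (((-2 - 4)*(4 - 6))**2/(-2/3 - 1/2*2 + (1/6)*2**2) + 40)*(67 + 0) = ((-6*(-2))**2/(-2/3 - 1 + (1/6)*4) + 40)*67 = (12**2/(-2/3 - 1 + 2/3) + 40)*67 = (144/(-1) + 40)*67 = (144*(-1) + 40)*67 = (-144 + 40)*67 = -104*67 = -6968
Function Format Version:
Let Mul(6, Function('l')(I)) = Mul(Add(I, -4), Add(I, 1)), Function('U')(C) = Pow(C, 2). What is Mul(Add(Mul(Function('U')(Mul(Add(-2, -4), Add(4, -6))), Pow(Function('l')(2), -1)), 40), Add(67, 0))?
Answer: -6968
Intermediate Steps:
Function('l')(I) = Mul(Rational(1, 6), Add(1, I), Add(-4, I)) (Function('l')(I) = Mul(Rational(1, 6), Mul(Add(I, -4), Add(I, 1))) = Mul(Rational(1, 6), Mul(Add(-4, I), Add(1, I))) = Mul(Rational(1, 6), Mul(Add(1, I), Add(-4, I))) = Mul(Rational(1, 6), Add(1, I), Add(-4, I)))
Mul(Add(Mul(Function('U')(Mul(Add(-2, -4), Add(4, -6))), Pow(Function('l')(2), -1)), 40), Add(67, 0)) = Mul(Add(Mul(Pow(Mul(Add(-2, -4), Add(4, -6)), 2), Pow(Add(Rational(-2, 3), Mul(Rational(-1, 2), 2), Mul(Rational(1, 6), Pow(2, 2))), -1)), 40), Add(67, 0)) = Mul(Add(Mul(Pow(Mul(-6, -2), 2), Pow(Add(Rational(-2, 3), -1, Mul(Rational(1, 6), 4)), -1)), 40), 67) = Mul(Add(Mul(Pow(12, 2), Pow(Add(Rational(-2, 3), -1, Rational(2, 3)), -1)), 40), 67) = Mul(Add(Mul(144, Pow(-1, -1)), 40), 67) = Mul(Add(Mul(144, -1), 40), 67) = Mul(Add(-144, 40), 67) = Mul(-104, 67) = -6968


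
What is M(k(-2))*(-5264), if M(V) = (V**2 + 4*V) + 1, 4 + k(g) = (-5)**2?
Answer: -2768864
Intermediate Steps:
k(g) = 21 (k(g) = -4 + (-5)**2 = -4 + 25 = 21)
M(V) = 1 + V**2 + 4*V
M(k(-2))*(-5264) = (1 + 21**2 + 4*21)*(-5264) = (1 + 441 + 84)*(-5264) = 526*(-5264) = -2768864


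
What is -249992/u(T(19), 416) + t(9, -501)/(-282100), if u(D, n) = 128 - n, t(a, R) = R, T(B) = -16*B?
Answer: 1101920117/1269450 ≈ 868.03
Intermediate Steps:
-249992/u(T(19), 416) + t(9, -501)/(-282100) = -249992/(128 - 1*416) - 501/(-282100) = -249992/(128 - 416) - 501*(-1/282100) = -249992/(-288) + 501/282100 = -249992*(-1/288) + 501/282100 = 31249/36 + 501/282100 = 1101920117/1269450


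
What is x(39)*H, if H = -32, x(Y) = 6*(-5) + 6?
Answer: 768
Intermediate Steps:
x(Y) = -24 (x(Y) = -30 + 6 = -24)
x(39)*H = -24*(-32) = 768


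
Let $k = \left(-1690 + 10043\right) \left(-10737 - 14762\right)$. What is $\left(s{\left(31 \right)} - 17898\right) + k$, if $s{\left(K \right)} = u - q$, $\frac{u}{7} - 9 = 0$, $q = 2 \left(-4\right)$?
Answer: $-213010974$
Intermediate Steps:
$q = -8$
$u = 63$ ($u = 63 + 7 \cdot 0 = 63 + 0 = 63$)
$k = -212993147$ ($k = 8353 \left(-25499\right) = -212993147$)
$s{\left(K \right)} = 71$ ($s{\left(K \right)} = 63 - -8 = 63 + 8 = 71$)
$\left(s{\left(31 \right)} - 17898\right) + k = \left(71 - 17898\right) - 212993147 = -17827 - 212993147 = -213010974$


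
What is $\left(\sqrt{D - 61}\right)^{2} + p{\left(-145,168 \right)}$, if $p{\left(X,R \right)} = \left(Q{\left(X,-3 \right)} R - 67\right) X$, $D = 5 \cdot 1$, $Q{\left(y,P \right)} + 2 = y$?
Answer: $3590579$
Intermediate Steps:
$Q{\left(y,P \right)} = -2 + y$
$D = 5$
$p{\left(X,R \right)} = X \left(-67 + R \left(-2 + X\right)\right)$ ($p{\left(X,R \right)} = \left(\left(-2 + X\right) R - 67\right) X = \left(R \left(-2 + X\right) - 67\right) X = \left(-67 + R \left(-2 + X\right)\right) X = X \left(-67 + R \left(-2 + X\right)\right)$)
$\left(\sqrt{D - 61}\right)^{2} + p{\left(-145,168 \right)} = \left(\sqrt{5 - 61}\right)^{2} - 145 \left(-67 + 168 \left(-2 - 145\right)\right) = \left(\sqrt{-56}\right)^{2} - 145 \left(-67 + 168 \left(-147\right)\right) = \left(2 i \sqrt{14}\right)^{2} - 145 \left(-67 - 24696\right) = -56 - -3590635 = -56 + 3590635 = 3590579$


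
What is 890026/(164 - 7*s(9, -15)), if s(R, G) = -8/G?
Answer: 6675195/1202 ≈ 5553.4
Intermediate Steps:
890026/(164 - 7*s(9, -15)) = 890026/(164 - (-56)/(-15)) = 890026/(164 - (-56)*(-1)/15) = 890026/(164 - 7*8/15) = 890026/(164 - 56/15) = 890026/(2404/15) = 890026*(15/2404) = 6675195/1202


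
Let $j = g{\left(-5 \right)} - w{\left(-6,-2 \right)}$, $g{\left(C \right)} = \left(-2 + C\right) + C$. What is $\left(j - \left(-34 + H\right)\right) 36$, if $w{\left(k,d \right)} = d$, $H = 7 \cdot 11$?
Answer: $-1908$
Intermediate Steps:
$H = 77$
$g{\left(C \right)} = -2 + 2 C$
$j = -10$ ($j = \left(-2 + 2 \left(-5\right)\right) - -2 = \left(-2 - 10\right) + 2 = -12 + 2 = -10$)
$\left(j - \left(-34 + H\right)\right) 36 = \left(-10 + \left(34 - 77\right)\right) 36 = \left(-10 - 43\right) 36 = \left(-53\right) 36 = -1908$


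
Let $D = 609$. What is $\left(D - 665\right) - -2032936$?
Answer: $2032880$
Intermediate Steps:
$\left(D - 665\right) - -2032936 = \left(609 - 665\right) - -2032936 = \left(609 - 665\right) + 2032936 = -56 + 2032936 = 2032880$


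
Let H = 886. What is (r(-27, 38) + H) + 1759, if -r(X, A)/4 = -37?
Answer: 2793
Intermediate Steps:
r(X, A) = 148 (r(X, A) = -4*(-37) = 148)
(r(-27, 38) + H) + 1759 = (148 + 886) + 1759 = 1034 + 1759 = 2793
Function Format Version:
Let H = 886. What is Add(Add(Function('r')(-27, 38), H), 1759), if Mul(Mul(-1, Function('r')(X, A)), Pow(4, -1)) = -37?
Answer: 2793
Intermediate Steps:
Function('r')(X, A) = 148 (Function('r')(X, A) = Mul(-4, -37) = 148)
Add(Add(Function('r')(-27, 38), H), 1759) = Add(Add(148, 886), 1759) = Add(1034, 1759) = 2793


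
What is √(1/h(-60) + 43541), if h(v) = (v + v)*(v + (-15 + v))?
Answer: √1410728402/180 ≈ 208.66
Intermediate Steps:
h(v) = 2*v*(-15 + 2*v) (h(v) = (2*v)*(-15 + 2*v) = 2*v*(-15 + 2*v))
√(1/h(-60) + 43541) = √(1/(2*(-60)*(-15 + 2*(-60))) + 43541) = √(1/(2*(-60)*(-15 - 120)) + 43541) = √(1/(2*(-60)*(-135)) + 43541) = √(1/16200 + 43541) = √(705364201/16200) = √1410728402/180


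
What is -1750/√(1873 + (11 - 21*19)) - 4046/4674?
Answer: -2023/2337 - 350*√165/99 ≈ -46.278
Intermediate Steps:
-1750/√(1873 + (11 - 21*19)) - 4046/4674 = -1750/√(1873 + (11 - 399)) - 4046*1/4674 = -1750/√(1873 - 388) - 2023/2337 = -1750*√165/495 - 2023/2337 = -350*√165/99 - 2023/2337 = -2023/2337 - 350*√165/99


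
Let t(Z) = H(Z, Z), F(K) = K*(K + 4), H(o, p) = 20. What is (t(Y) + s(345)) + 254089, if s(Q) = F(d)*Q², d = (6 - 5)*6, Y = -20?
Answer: 7395609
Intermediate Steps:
d = 6 (d = 1*6 = 6)
F(K) = K*(4 + K)
t(Z) = 20
s(Q) = 60*Q² (s(Q) = (6*(4 + 6))*Q² = (6*10)*Q² = 60*Q²)
(t(Y) + s(345)) + 254089 = (20 + 60*345²) + 254089 = (20 + 60*119025) + 254089 = (20 + 7141500) + 254089 = 7141520 + 254089 = 7395609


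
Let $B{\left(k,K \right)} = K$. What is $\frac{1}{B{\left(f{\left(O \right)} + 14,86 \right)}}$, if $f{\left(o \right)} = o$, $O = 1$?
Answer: $\frac{1}{86} \approx 0.011628$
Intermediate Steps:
$\frac{1}{B{\left(f{\left(O \right)} + 14,86 \right)}} = \frac{1}{86}$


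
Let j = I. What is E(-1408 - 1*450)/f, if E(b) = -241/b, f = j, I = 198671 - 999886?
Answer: -241/1488657470 ≈ -1.6189e-7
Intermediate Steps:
I = -801215
j = -801215
f = -801215
E(-1408 - 1*450)/f = -241/(-1408 - 1*450)/(-801215) = -241/(-1408 - 450)*(-1/801215) = -241/(-1858)*(-1/801215) = -241*(-1/1858)*(-1/801215) = (241/1858)*(-1/801215) = -241/1488657470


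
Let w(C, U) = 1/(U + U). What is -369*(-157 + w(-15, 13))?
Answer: 1505889/26 ≈ 57919.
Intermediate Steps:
w(C, U) = 1/(2*U)
-369*(-157 + w(-15, 13)) = -369*(-157 + (1/2)/13) = -369*(-157 + (1/2)*(1/13)) = -369*(-157 + 1/26) = -369*(-4081/26) = 1505889/26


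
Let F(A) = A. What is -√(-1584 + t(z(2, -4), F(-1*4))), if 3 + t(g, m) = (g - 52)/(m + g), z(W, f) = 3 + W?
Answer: -I*√1634 ≈ -40.423*I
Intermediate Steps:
t(g, m) = -3 + (-52 + g)/(g + m) (t(g, m) = -3 + (g - 52)/(m + g) = -3 + (-52 + g)/(g + m))
-√(-1584 + t(z(2, -4), F(-1*4))) = -√(-1584 + (-52 - (-3)*4 - 2*(3 + 2))/((3 + 2) - 1*4)) = -√(-1584 + (-52 - 3*(-4) - 2*5)/(5 - 4)) = -√(-1584 + (-52 + 12 - 10)/1) = -√(-1584 + 1*(-50)) = -√(-1584 - 50) = -√(-1634) = -I*√1634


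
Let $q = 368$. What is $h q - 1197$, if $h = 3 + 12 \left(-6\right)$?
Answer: $-26589$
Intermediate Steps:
$h = -69$ ($h = 3 - 72 = -69$)
$h q - 1197 = \left(-69\right) 368 - 1197 = -25392 - 1197 = -26589$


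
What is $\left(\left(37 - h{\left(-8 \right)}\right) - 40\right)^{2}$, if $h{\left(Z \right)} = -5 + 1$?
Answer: $1$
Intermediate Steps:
$h{\left(Z \right)} = -4$
$\left(\left(37 - h{\left(-8 \right)}\right) - 40\right)^{2} = \left(\left(37 - -4\right) - 40\right)^{2} = \left(\left(37 + 4\right) - 40\right)^{2} = \left(41 - 40\right)^{2} = 1^{2} = 1$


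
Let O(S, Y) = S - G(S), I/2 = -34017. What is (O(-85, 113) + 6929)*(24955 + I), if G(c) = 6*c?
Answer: -316802966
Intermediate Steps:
I = -68034 (I = 2*(-34017) = -68034)
O(S, Y) = -5*S (O(S, Y) = S - 6*S = -5*S)
(O(-85, 113) + 6929)*(24955 + I) = (-5*(-85) + 6929)*(24955 - 68034) = (425 + 6929)*(-43079) = 7354*(-43079) = -316802966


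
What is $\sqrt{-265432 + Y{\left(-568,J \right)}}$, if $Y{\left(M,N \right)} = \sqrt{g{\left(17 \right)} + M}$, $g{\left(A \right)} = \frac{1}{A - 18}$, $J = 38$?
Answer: $\sqrt{-265432 + i \sqrt{569}} \approx 0.023 + 515.2 i$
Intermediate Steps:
$g{\left(A \right)} = \frac{1}{-18 + A}$
$Y{\left(M,N \right)} = \sqrt{-1 + M}$ ($Y{\left(M,N \right)} = \sqrt{\frac{1}{-18 + 17} + M} = \sqrt{\frac{1}{-1} + M} = \sqrt{-1 + M}$)
$\sqrt{-265432 + Y{\left(-568,J \right)}} = \sqrt{-265432 + \sqrt{-1 - 568}} = \sqrt{-265432 + \sqrt{-569}} = \sqrt{-265432 + i \sqrt{569}}$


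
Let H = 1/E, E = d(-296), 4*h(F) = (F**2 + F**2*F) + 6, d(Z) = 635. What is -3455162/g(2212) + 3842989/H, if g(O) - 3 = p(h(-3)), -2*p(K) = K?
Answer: 21955771811/9 ≈ 2.4395e+9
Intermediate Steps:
h(F) = 3/2 + F**2/4 + F**3/4 (h(F) = ((F**2 + F**2*F) + 6)/4 = ((F**2 + F**3) + 6)/4 = (6 + F**2 + F**3)/4 = 3/2 + F**2/4 + F**3/4)
E = 635
p(K) = -K/2
g(O) = 9/2 (g(O) = 3 - (3/2 + (1/4)*(-3)**2 + (1/4)*(-3)**3)/2 = 3 - (3/2 + (1/4)*9 + (1/4)*(-27))/2 = 3 - (3/2 + 9/4 - 27/4)/2 = 3 - 1/2*(-3) = 3 + 3/2 = 9/2)
H = 1/635 ≈ 0.0015748
-3455162/g(2212) + 3842989/H = -3455162/9/2 + 3842989/(1/635) = -3455162*2/9 + 3842989*635 = -6910324/9 + 2440298015 = 21955771811/9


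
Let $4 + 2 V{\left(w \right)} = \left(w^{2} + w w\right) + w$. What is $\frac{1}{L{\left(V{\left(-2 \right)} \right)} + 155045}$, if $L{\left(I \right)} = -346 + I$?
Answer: $\frac{1}{154700} \approx 6.4641 \cdot 10^{-6}$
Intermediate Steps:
$V{\left(w \right)} = -2 + w^{2} + \frac{w}{2}$ ($V{\left(w \right)} = -2 + \frac{\left(w^{2} + w w\right) + w}{2} = -2 + \frac{\left(w^{2} + w^{2}\right) + w}{2} = -2 + \frac{2 w^{2} + w}{2} = -2 + \frac{w + 2 w^{2}}{2} = -2 + \left(w^{2} + \frac{w}{2}\right) = -2 + w^{2} + \frac{w}{2}$)
$\frac{1}{L{\left(V{\left(-2 \right)} \right)} + 155045} = \frac{1}{\left(-346 + \left(-2 + \left(-2\right)^{2} + \frac{1}{2} \left(-2\right)\right)\right) + 155045} = \frac{1}{\left(-346 - -1\right) + 155045} = \frac{1}{\left(-346 + 1\right) + 155045} = \frac{1}{-345 + 155045} = \frac{1}{154700}$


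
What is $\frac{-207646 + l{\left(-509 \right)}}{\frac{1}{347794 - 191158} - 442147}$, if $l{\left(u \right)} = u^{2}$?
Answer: $- \frac{8056572660}{69256137491} \approx -0.11633$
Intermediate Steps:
$\frac{-207646 + l{\left(-509 \right)}}{\frac{1}{347794 - 191158} - 442147} = \frac{-207646 + \left(-509\right)^{2}}{\frac{1}{347794 - 191158} - 442147} = \frac{-207646 + 259081}{\frac{1}{156636} - 442147} = \frac{51435}{\frac{1}{156636} - 442147} = \frac{51435}{- \frac{69256137491}{156636}} = 51435 \left(- \frac{156636}{69256137491}\right) = - \frac{8056572660}{69256137491}$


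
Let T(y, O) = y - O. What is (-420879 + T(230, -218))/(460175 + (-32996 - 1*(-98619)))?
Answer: -420431/525798 ≈ -0.79961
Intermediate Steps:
(-420879 + T(230, -218))/(460175 + (-32996 - 1*(-98619))) = (-420879 + (230 - 1*(-218)))/(460175 + (-32996 - 1*(-98619))) = (-420879 + (230 + 218))/(460175 + (-32996 + 98619)) = (-420879 + 448)/(460175 + 65623) = -420431/525798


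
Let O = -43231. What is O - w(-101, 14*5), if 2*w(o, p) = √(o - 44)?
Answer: -43231 - I*√145/2 ≈ -43231.0 - 6.0208*I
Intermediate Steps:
w(o, p) = √(-44 + o)/2 (w(o, p) = √(o - 44)/2 = √(-44 + o)/2)
O - w(-101, 14*5) = -43231 - √(-44 - 101)/2 = -43231 - √(-145)/2 = -43231 - I*√145/2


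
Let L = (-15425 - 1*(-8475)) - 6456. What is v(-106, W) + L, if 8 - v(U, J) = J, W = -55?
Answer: -13343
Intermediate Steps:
v(U, J) = 8 - J
L = -13406 (L = (-15425 + 8475) - 6456 = -6950 - 6456 = -13406)
v(-106, W) + L = (8 - 1*(-55)) - 13406 = (8 + 55) - 13406 = 63 - 13406 = -13343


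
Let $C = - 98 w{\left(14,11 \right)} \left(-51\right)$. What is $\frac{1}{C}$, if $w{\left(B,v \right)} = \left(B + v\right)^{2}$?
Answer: $\frac{1}{3123750} \approx 3.2013 \cdot 10^{-7}$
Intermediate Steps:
$C = 3123750$ ($C = - 98 \left(14 + 11\right)^{2} \left(-51\right) = - 98 \cdot 25^{2} \left(-51\right) = \left(-98\right) 625 \left(-51\right) = \left(-61250\right) \left(-51\right) = 3123750$)
$\frac{1}{C} = \frac{1}{3123750}$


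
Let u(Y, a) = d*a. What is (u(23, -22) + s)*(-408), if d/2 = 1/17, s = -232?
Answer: 95712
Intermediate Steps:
d = 2/17 ≈ 0.11765
u(Y, a) = 2*a/17
(u(23, -22) + s)*(-408) = ((2/17)*(-22) - 232)*(-408) = (-44/17 - 232)*(-408) = -3988/17*(-408) = 95712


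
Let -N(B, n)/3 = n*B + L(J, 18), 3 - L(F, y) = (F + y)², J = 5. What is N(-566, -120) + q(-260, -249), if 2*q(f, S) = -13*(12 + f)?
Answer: -200570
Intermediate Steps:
L(F, y) = 3 - (F + y)²
N(B, n) = 1578 - 3*B*n (N(B, n) = -3*(n*B + (3 - (5 + 18)²)) = -3*(B*n + (3 - 1*23²)) = -3*(B*n + (3 - 1*529)) = -3*(B*n + (3 - 529)) = -3*(B*n - 526) = -3*(-526 + B*n) = 1578 - 3*B*n)
q(f, S) = -78 - 13*f/2 (q(f, S) = (-13*(12 + f))/2 = (-156 - 13*f)/2 = -78 - 13*f/2)
N(-566, -120) + q(-260, -249) = (1578 - 3*(-566)*(-120)) + (-78 - 13/2*(-260)) = (1578 - 203760) + (-78 + 1690) = -202182 + 1612 = -200570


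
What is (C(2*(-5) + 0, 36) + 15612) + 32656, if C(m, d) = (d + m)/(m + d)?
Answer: 48269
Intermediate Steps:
C(m, d) = 1 (C(m, d) = (d + m)/(d + m) = 1)
(C(2*(-5) + 0, 36) + 15612) + 32656 = (1 + 15612) + 32656 = 15613 + 32656 = 48269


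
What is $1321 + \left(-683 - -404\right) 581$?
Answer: $-160778$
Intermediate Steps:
$1321 + \left(-683 - -404\right) 581 = 1321 + \left(-683 + 404\right) 581 = 1321 - 162099 = -160778$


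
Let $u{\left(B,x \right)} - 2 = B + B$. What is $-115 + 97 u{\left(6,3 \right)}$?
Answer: $1243$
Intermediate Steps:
$u{\left(B,x \right)} = 2 + 2 B$ ($u{\left(B,x \right)} = 2 + \left(B + B\right) = 2 + 2 B$)
$-115 + 97 u{\left(6,3 \right)} = -115 + 97 \left(2 + 2 \cdot 6\right) = -115 + 97 \left(2 + 12\right) = -115 + 97 \cdot 14 = -115 + 1358 = 1243$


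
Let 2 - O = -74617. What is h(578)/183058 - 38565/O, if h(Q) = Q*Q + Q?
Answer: 995139556/758866939 ≈ 1.3113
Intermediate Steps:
O = 74619 (O = 2 - 1*(-74617) = 2 + 74617 = 74619)
h(Q) = Q + Q**2 (h(Q) = Q**2 + Q = Q + Q**2)
h(578)/183058 - 38565/O = (578*(1 + 578))/183058 - 38565/74619 = (578*579)*(1/183058) - 38565*1/74619 = 334662*(1/183058) - 4285/8291 = 167331/91529 - 4285/8291 = 995139556/758866939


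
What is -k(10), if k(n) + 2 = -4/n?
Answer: 12/5 ≈ 2.4000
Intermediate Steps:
k(n) = -2 - 4/n
-k(10) = -(-2 - 4/10) = -(-2 - 4*1/10) = -(-2 - 2/5) = -1*(-12/5) = 12/5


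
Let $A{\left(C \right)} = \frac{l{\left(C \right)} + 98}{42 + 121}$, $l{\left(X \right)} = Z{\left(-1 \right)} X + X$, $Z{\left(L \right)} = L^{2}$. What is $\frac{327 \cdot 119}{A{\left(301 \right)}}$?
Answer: $\frac{906117}{100} \approx 9061.2$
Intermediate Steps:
$l{\left(X \right)} = 2 X$ ($l{\left(X \right)} = \left(-1\right)^{2} X + X = 1 X + X = X + X = 2 X$)
$A{\left(C \right)} = \frac{98}{163} + \frac{2 C}{163}$ ($A{\left(C \right)} = \frac{2 C + 98}{42 + 121} = \frac{98 + 2 C}{163} = \left(98 + 2 C\right) \frac{1}{163} = \frac{98}{163} + \frac{2 C}{163}$)
$\frac{327 \cdot 119}{A{\left(301 \right)}} = \frac{327 \cdot 119}{\frac{98}{163} + \frac{2}{163} \cdot 301} = \frac{38913}{\frac{98}{163} + \frac{602}{163}} = \frac{38913}{\frac{700}{163}} = 38913 \cdot \frac{163}{700} = \frac{906117}{100}$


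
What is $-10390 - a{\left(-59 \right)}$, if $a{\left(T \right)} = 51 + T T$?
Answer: $-13922$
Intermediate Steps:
$a{\left(T \right)} = 51 + T^{2}$
$-10390 - a{\left(-59 \right)} = -10390 - \left(51 + \left(-59\right)^{2}\right) = -10390 - \left(51 + 3481\right) = -10390 - 3532 = -13922$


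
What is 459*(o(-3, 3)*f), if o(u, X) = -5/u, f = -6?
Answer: -4590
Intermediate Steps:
o(u, X) = -5/u
459*(o(-3, 3)*f) = 459*(-5/(-3)*(-6)) = 459*(-5*(-⅓)*(-6)) = 459*((5/3)*(-6)) = 459*(-10) = -4590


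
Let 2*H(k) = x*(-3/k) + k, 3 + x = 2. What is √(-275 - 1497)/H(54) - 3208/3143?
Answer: -3208/3143 + 72*I*√443/973 ≈ -1.0207 + 1.5575*I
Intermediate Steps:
x = -1 (x = -3 + 2 = -1)
H(k) = k/2 + 3/(2*k) (H(k) = (-(-3)/k + k)/2 = (3/k + k)/2 = (k + 3/k)/2 = k/2 + 3/(2*k))
√(-275 - 1497)/H(54) - 3208/3143 = √(-275 - 1497)/(((½)*(3 + 54²)/54)) - 3208/3143 = √(-1772)/(((½)*(1/54)*(3 + 2916))) - 3208*1/3143 = (2*I*√443)/(((½)*(1/54)*2919)) - 3208/3143 = (2*I*√443)/(973/36) - 3208/3143 = (2*I*√443)*(36/973) - 3208/3143 = 72*I*√443/973 - 3208/3143 = -3208/3143 + 72*I*√443/973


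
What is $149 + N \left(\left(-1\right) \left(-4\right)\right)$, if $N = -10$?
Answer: $109$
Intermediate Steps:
$149 + N \left(\left(-1\right) \left(-4\right)\right) = 149 - 10 \left(\left(-1\right) \left(-4\right)\right) = 149 - 40 = 109$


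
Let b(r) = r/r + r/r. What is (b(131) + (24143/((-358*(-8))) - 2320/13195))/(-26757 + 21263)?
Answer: -2672437/1431868256 ≈ -0.0018664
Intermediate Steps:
b(r) = 2 (b(r) = 1 + 1 = 2)
(b(131) + (24143/((-358*(-8))) - 2320/13195))/(-26757 + 21263) = (2 + (24143/((-358*(-8))) - 2320/13195))/(-26757 + 21263) = (2 + (24143/2864 - 2320*1/13195))/(-5494) = (2 + (24143*(1/2864) - 16/91))*(-1/5494) = (2 + (24143/2864 - 16/91))*(-1/5494) = (2 + 2151189/260624)*(-1/5494) = (2672437/260624)*(-1/5494) = -2672437/1431868256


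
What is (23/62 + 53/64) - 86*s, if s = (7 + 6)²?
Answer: -28833077/1984 ≈ -14533.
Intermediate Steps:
s = 169 (s = 13² = 169)
(23/62 + 53/64) - 86*s = (23/62 + 53/64) - 86*169 = (23*(1/62) + 53*(1/64)) - 14534 = (23/62 + 53/64) - 14534 = 2379/1984 - 14534 = -28833077/1984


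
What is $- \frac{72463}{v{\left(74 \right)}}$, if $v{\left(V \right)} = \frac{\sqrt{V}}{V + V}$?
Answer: $- 144926 \sqrt{74} \approx -1.2467 \cdot 10^{6}$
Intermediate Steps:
$v{\left(V \right)} = \frac{1}{2 \sqrt{V}}$ ($v{\left(V \right)} = \frac{\sqrt{V}}{2 V} = \frac{1}{2 V} \sqrt{V} = \frac{1}{2 \sqrt{V}}$)
$- \frac{72463}{v{\left(74 \right)}} = - \frac{72463}{\frac{1}{2} \frac{1}{\sqrt{74}}} = - \frac{72463}{\frac{1}{2} \frac{\sqrt{74}}{74}} = - \frac{72463}{\frac{1}{148} \sqrt{74}} = - 72463 \cdot 2 \sqrt{74} = - 144926 \sqrt{74}$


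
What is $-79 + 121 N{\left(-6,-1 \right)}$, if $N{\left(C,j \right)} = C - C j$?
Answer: $-1531$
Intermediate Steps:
$N{\left(C,j \right)} = C - C j$
$-79 + 121 N{\left(-6,-1 \right)} = -79 + 121 \left(- 6 \left(1 - -1\right)\right) = -79 + 121 \left(- 6 \left(1 + 1\right)\right) = -79 + 121 \left(\left(-6\right) 2\right) = -79 + 121 \left(-12\right) = -79 - 1452 = -1531$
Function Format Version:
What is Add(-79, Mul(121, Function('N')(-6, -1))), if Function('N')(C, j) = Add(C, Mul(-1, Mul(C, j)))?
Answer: -1531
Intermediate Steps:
Function('N')(C, j) = Add(C, Mul(-1, C, j))
Add(-79, Mul(121, Function('N')(-6, -1))) = Add(-79, Mul(121, Mul(-6, Add(1, Mul(-1, -1))))) = Add(-79, Mul(121, Mul(-6, Add(1, 1)))) = Add(-79, Mul(121, Mul(-6, 2))) = Add(-79, Mul(121, -12)) = Add(-79, -1452) = -1531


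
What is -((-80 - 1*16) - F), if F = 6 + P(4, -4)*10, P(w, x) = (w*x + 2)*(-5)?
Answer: 802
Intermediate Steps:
P(w, x) = -10 - 5*w*x (P(w, x) = (2 + w*x)*(-5) = -10 - 5*w*x)
F = 706 (F = 6 + (-10 - 5*4*(-4))*10 = 6 + (-10 + 80)*10 = 6 + 70*10 = 6 + 700 = 706)
-((-80 - 1*16) - F) = -((-80 - 1*16) - 1*706) = -((-80 - 16) - 706) = -(-96 - 706) = -1*(-802) = 802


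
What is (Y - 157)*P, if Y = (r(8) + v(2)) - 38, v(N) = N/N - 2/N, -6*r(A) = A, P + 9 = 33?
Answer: -4712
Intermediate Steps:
P = 24 (P = -9 + 33 = 24)
r(A) = -A/6
v(N) = 1 - 2/N
Y = -118/3 (Y = (-⅙*8 + (-2 + 2)/2) - 38 = (-4/3 + (½)*0) - 38 = (-4/3 + 0) - 38 = -4/3 - 38 = -118/3 ≈ -39.333)
(Y - 157)*P = (-118/3 - 157)*24 = -589/3*24 = -4712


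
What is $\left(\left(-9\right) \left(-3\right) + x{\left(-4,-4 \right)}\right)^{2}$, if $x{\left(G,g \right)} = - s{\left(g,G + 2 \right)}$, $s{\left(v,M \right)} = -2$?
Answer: $841$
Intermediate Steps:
$x{\left(G,g \right)} = 2$ ($x{\left(G,g \right)} = \left(-1\right) \left(-2\right) = 2$)
$\left(\left(-9\right) \left(-3\right) + x{\left(-4,-4 \right)}\right)^{2} = \left(\left(-9\right) \left(-3\right) + 2\right)^{2} = \left(27 + 2\right)^{2} = 29^{2} = 841$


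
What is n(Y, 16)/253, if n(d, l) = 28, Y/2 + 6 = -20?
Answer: 28/253 ≈ 0.11067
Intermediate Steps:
Y = -52 (Y = -12 + 2*(-20) = -12 - 40 = -52)
n(Y, 16)/253 = 28/253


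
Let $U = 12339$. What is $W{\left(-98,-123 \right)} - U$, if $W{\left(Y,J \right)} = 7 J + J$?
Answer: $-13323$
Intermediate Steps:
$W{\left(Y,J \right)} = 8 J$
$W{\left(-98,-123 \right)} - U = 8 \left(-123\right) - 12339 = -984 - 12339 = -13323$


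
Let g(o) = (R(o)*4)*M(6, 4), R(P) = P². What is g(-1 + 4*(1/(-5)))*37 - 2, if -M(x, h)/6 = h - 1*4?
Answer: -2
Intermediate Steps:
M(x, h) = 24 - 6*h (M(x, h) = -6*(h - 1*4) = -6*(h - 4) = -6*(-4 + h) = 24 - 6*h)
g(o) = 0 (g(o) = (o²*4)*(24 - 6*4) = (4*o²)*(24 - 24) = (4*o²)*0 = 0)
g(-1 + 4*(1/(-5)))*37 - 2 = 0*37 - 2 = 0 - 2 = -2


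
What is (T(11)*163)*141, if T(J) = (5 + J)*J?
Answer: 4045008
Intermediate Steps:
T(J) = J*(5 + J)
(T(11)*163)*141 = ((11*(5 + 11))*163)*141 = ((11*16)*163)*141 = (176*163)*141 = 28688*141 = 4045008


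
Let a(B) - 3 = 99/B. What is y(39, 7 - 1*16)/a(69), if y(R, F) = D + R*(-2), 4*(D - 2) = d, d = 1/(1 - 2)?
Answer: -7015/408 ≈ -17.194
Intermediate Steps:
d = -1 (d = 1/(-1) = -1)
D = 7/4 (D = 2 + (¼)*(-1) = 2 - ¼ = 7/4 ≈ 1.7500)
a(B) = 3 + 99/B
y(R, F) = 7/4 - 2*R (y(R, F) = 7/4 + R*(-2) = 7/4 - 2*R)
y(39, 7 - 1*16)/a(69) = (7/4 - 2*39)/(3 + 99/69) = (7/4 - 78)/(3 + 99*(1/69)) = -305/(4*(3 + 33/23)) = -305/(4*102/23) = -305/4*23/102 = -7015/408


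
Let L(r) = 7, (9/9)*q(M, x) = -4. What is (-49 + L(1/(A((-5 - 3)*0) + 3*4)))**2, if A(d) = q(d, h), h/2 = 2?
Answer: 1764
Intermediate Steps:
h = 4 (h = 2*2 = 4)
q(M, x) = -4
A(d) = -4
(-49 + L(1/(A((-5 - 3)*0) + 3*4)))**2 = (-49 + 7)**2 = (-42)**2 = 1764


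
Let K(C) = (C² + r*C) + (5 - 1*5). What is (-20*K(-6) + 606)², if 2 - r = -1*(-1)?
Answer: 36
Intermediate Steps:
r = 1 (r = 2 - (-1)*(-1) = 2 - 1*1 = 2 - 1 = 1)
K(C) = C + C² (K(C) = (C² + 1*C) + (5 - 1*5) = (C² + C) + (5 - 5) = (C + C²) + 0 = C + C²)
(-20*K(-6) + 606)² = (-(-120)*(1 - 6) + 606)² = (-(-120)*(-5) + 606)² = (-20*30 + 606)² = (-600 + 606)² = 6² = 36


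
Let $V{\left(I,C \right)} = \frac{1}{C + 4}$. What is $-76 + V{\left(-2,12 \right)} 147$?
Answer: $- \frac{1069}{16} \approx -66.813$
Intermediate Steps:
$V{\left(I,C \right)} = \frac{1}{4 + C}$
$-76 + V{\left(-2,12 \right)} 147 = -76 + \frac{1}{4 + 12} \cdot 147 = -76 + \frac{1}{16} \cdot 147 = -76 + \frac{147}{16} = - \frac{1069}{16}$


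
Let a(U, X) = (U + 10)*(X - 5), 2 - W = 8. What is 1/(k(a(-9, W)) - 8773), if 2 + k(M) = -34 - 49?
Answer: -1/8858 ≈ -0.00011289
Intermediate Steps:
W = -6 (W = 2 - 1*8 = 2 - 8 = -6)
a(U, X) = (-5 + X)*(10 + U) (a(U, X) = (10 + U)*(-5 + X) = (-5 + X)*(10 + U))
k(M) = -85 (k(M) = -2 + (-34 - 49) = -2 - 83 = -85)
1/(k(a(-9, W)) - 8773) = 1/(-85 - 8773) = 1/(-8858) = -1/8858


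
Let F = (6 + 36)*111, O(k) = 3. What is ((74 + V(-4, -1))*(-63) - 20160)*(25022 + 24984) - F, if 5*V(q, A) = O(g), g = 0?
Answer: -6215719104/5 ≈ -1.2431e+9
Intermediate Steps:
V(q, A) = ⅗ (V(q, A) = (⅕)*3 = ⅗)
F = 4662 (F = 42*111 = 4662)
((74 + V(-4, -1))*(-63) - 20160)*(25022 + 24984) - F = ((74 + ⅗)*(-63) - 20160)*(25022 + 24984) - 1*4662 = ((373/5)*(-63) - 20160)*50006 - 4662 = (-23499/5 - 20160)*50006 - 4662 = -124299/5*50006 - 4662 = -6215695794/5 - 4662 = -6215719104/5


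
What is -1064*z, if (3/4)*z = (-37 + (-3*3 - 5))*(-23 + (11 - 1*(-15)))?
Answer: 217056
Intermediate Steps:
z = -204 (z = 4*((-37 + (-3*3 - 5))*(-23 + (11 - 1*(-15))))/3 = 4*((-37 + (-9 - 5))*(-23 + (11 + 15)))/3 = 4*((-37 - 14)*(-23 + 26))/3 = 4*(-51*3)/3 = (4/3)*(-153) = -204)
-1064*z = -1064*(-204) = 217056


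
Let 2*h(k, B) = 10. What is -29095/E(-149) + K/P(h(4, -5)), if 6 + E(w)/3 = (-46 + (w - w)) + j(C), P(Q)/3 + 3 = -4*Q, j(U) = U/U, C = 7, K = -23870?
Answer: 1886555/3519 ≈ 536.11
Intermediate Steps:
h(k, B) = 5 (h(k, B) = (1/2)*10 = 5)
j(U) = 1
P(Q) = -9 - 12*Q (P(Q) = -9 + 3*(-4*Q) = -9 - 12*Q)
E(w) = -153 (E(w) = -18 + 3*((-46 + (w - w)) + 1) = -18 + 3*((-46 + 0) + 1) = -18 + 3*(-46 + 1) = -18 + 3*(-45) = -18 - 135 = -153)
-29095/E(-149) + K/P(h(4, -5)) = -29095/(-153) - 23870/(-9 - 12*5) = -29095*(-1/153) - 23870/(-9 - 60) = 29095/153 - 23870/(-69) = 29095/153 - 23870*(-1/69) = 29095/153 + 23870/69 = 1886555/3519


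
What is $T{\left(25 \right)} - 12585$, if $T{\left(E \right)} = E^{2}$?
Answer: $-11960$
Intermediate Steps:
$T{\left(25 \right)} - 12585 = 25^{2} - 12585 = 625 - 12585 = -11960$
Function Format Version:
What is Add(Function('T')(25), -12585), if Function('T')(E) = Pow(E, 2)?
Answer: -11960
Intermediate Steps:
Add(Function('T')(25), -12585) = Add(Pow(25, 2), -12585) = Add(625, -12585) = -11960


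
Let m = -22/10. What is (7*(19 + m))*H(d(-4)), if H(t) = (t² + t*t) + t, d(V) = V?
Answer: 16464/5 ≈ 3292.8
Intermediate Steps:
m = -11/5 (m = -22*⅒ = -11/5 ≈ -2.2000)
H(t) = t + 2*t² (H(t) = (t² + t²) + t = 2*t² + t = t + 2*t²)
(7*(19 + m))*H(d(-4)) = (7*(19 - 11/5))*(-4*(1 + 2*(-4))) = (7*(84/5))*(-4*(1 - 8)) = 588*(-4*(-7))/5 = (588/5)*28 = 16464/5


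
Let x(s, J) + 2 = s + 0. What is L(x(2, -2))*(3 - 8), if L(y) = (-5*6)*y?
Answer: 0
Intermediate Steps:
x(s, J) = -2 + s (x(s, J) = -2 + (s + 0) = -2 + s)
L(y) = -30*y
L(x(2, -2))*(3 - 8) = (-30*(-2 + 2))*(3 - 8) = -30*0*(-5) = 0*(-5) = 0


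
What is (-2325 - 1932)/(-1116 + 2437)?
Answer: -4257/1321 ≈ -3.2226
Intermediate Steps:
(-2325 - 1932)/(-1116 + 2437) = -4257/1321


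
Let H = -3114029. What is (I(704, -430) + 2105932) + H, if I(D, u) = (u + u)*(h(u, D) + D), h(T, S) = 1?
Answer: -1614397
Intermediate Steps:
I(D, u) = 2*u*(1 + D) (I(D, u) = (u + u)*(1 + D) = (2*u)*(1 + D) = 2*u*(1 + D))
(I(704, -430) + 2105932) + H = (2*(-430)*(1 + 704) + 2105932) - 3114029 = (2*(-430)*705 + 2105932) - 3114029 = (-606300 + 2105932) - 3114029 = 1499632 - 3114029 = -1614397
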